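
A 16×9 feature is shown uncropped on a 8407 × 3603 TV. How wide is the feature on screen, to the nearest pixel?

6405 px

Since 1.778 < 2.333, the feature is height-limited.
The feature is 3603 × 16/9 ≈ 6405.33 px wide.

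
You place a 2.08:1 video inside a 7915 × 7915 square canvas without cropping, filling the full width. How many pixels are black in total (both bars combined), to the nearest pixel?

The video is 7915 / 2.080 ≈ 3805.2885 px tall.
7915 − 3805.2885 = 4109.7115 px of bars.
That's 4109.7115 × 7915 ≈ 32528367 black pixels.

32528367 pixels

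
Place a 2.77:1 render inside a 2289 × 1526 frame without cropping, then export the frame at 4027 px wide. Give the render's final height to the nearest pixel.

At 2289×1526 the render is width-limited, so height = 2289 / 2.770 ≈ 826.35 px.
Scaling 2289 → 4027 is ×1.7593, so the height becomes 826.35 × 1.7593 ≈ 1453.79 px.

1454 px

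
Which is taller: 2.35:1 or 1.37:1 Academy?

1.37:1 Academy

2.35 and 1.37; 2.35 > 1.37. The smaller width-to-height ratio is the taller frame.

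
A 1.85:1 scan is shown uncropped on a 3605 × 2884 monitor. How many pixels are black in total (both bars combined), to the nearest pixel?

1.85:1 is wider than 5:4, so it spans the full width.
Content height = 3605 / 1.850 ≈ 1948.6486 px.
Leftover height: 2884 − 1948.6486 = 935.3514 px.
Across the 3605-px span: 935.3514 × 3605 ≈ 3371942 px.

3371942 pixels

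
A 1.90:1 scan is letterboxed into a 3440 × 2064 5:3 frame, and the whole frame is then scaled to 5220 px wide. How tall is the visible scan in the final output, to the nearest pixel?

2747 px

Fitted into 3440×2064, the scan spans the width; its height is 3440 / 1.900 ≈ 1810.53 px.
Resizing to 5220 px wide multiplies everything by 1.5174: 1810.53 → 2747.37 px.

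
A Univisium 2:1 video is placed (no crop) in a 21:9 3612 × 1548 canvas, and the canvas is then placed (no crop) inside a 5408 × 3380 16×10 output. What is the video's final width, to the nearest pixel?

Inside the 3612×1548 canvas the video is height-limited at 3096.00 × 1548.00.
The 21:9 canvas is width-limited in 5408×3380, giving 5408.00 × 2317.71; scale factor 1.4972.
The video scales with it: width 3096.00 × 1.4972 ≈ 4635.43.

4635 px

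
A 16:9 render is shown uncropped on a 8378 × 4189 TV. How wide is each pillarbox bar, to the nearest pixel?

16:9 (1.778) < 2:1 (2.000), so the render fills the height.
Content width = 4189 × 16/9 ≈ 7447.11 px.
Black = 8378 − 7447.11 = 930.89 px, or 465.44 per bar.

465 px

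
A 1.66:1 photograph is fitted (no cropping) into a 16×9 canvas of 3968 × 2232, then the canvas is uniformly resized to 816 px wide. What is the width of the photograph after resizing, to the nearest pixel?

At 3968×2232 the photograph is height-limited, so width = 2232 × 1.660 ≈ 3705.12 px.
The frame scales by 816/3968 = 0.2056; 3705.12 × 0.2056 ≈ 761.94 px.

762 px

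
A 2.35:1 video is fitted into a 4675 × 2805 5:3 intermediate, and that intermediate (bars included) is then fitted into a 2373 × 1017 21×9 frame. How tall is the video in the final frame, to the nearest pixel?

First fit — 2.35:1 into 4675×2805 spans the width: 4675.00 × 1989.36.
The 5:3 canvas is height-limited in 2373×1017, giving 1695.00 × 1017.00; scale factor 0.3626.
So the video's height is 1989.36 × 0.3626 ≈ 721.28.

721 px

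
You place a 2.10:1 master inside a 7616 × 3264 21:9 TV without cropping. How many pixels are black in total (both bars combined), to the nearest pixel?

2.10:1 (2.100) < 21:9 (2.333), so the master fills the height.
Content width = 3264 × 2.100 ≈ 6854.4000 px.
7616 − 6854.4000 = 761.6000 px of bars.
That's 761.6000 × 3264 ≈ 2485862 black pixels.

2485862 pixels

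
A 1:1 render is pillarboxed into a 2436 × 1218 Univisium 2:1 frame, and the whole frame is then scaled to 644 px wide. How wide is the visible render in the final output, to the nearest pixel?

At 2436×1218 the render is height-limited, so width = 1218 × 1/1 ≈ 1218.00 px.
Scaling 2436 → 644 is ×0.2644, so the width becomes 1218.00 × 0.2644 ≈ 322.00 px.

322 px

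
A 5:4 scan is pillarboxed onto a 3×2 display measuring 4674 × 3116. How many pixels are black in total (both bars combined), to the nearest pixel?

2427364 pixels

5:4 is narrower than 3×2, so it spans the full height.
Content width = 3116 × 5/4 ≈ 3895.0000 px.
Leftover width: 4674 − 3895.0000 = 779.0000 px.
That's 779.0000 × 3116 ≈ 2427364 black pixels.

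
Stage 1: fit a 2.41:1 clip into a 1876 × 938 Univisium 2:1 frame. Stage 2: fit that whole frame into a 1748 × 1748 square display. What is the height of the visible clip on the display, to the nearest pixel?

725 px

2.41:1 in 1876×938: fills the width, so the clip is 1876.00 × 778.42.
Univisium 2:1 in 1748×1748: fills the width, so the intermediate becomes 1748.00 × 874.00 — a scale of ×0.9318.
So the clip's height is 778.42 × 0.9318 ≈ 725.31.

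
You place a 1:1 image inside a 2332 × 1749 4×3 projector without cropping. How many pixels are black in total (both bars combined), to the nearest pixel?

1:1 is narrower than 4×3, so it spans the full height.
The image is 1749 × 1/1 ≈ 1749.0000 px wide.
2332 − 1749.0000 = 583.0000 px of bars.
Across the 1749-px span: 583.0000 × 1749 ≈ 1019667 px.

1019667 pixels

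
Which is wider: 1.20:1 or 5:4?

1.2 and 5:4 = 1.25; 1.25 > 1.2.

5:4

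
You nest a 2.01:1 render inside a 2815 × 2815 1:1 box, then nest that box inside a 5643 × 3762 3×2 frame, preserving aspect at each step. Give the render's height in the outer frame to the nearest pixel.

1872 px

2.01:1 in 2815×2815: fills the width, so the render is 2815.00 × 1400.50.
1:1 in 5643×3762: fills the height, so the intermediate becomes 3762.00 × 3762.00 — a scale of ×1.3364.
Applying the same ×1.3364: 1400.50 → 1871.64.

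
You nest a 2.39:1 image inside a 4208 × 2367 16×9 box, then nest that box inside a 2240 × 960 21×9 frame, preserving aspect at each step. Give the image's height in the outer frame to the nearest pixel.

714 px

Inside the 4208×2367 canvas the image is width-limited at 4208.00 × 1760.67.
16×9 in 2240×960: fills the height, so the intermediate becomes 1706.67 × 960.00 — a scale of ×0.4056.
Applying the same ×0.4056: 1760.67 → 714.09.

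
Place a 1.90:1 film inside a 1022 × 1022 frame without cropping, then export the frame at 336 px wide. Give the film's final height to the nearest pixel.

Fitted into 1022×1022, the film spans the width; its height is 1022 / 1.900 ≈ 537.89 px.
The frame scales by 336/1022 = 0.3288; 537.89 × 0.3288 ≈ 176.84 px.

177 px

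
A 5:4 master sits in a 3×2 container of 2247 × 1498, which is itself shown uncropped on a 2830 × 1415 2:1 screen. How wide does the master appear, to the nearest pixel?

5:4 in 2247×1498: fills the height, so the master is 1872.50 × 1498.00.
The 3×2 canvas is height-limited in 2830×1415, giving 2122.50 × 1415.00; scale factor 0.9446.
So the master's width is 1872.50 × 0.9446 ≈ 1768.75.

1769 px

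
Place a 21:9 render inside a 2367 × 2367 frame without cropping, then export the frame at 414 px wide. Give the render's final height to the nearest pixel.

Fitted into 2367×2367, the render spans the width; its height is 2367 × 9/21 ≈ 1014.43 px.
Scaling 2367 → 414 is ×0.1749, so the height becomes 1014.43 × 0.1749 ≈ 177.43 px.

177 px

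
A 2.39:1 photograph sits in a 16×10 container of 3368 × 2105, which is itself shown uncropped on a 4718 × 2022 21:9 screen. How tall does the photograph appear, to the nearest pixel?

1354 px

First fit — 2.39:1 into 3368×2105 spans the width: 3368.00 × 1409.21.
The 16×10 canvas is height-limited in 4718×2022, giving 3235.20 × 2022.00; scale factor 0.9606.
Applying the same ×0.9606: 1409.21 → 1353.64.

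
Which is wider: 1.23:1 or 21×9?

21×9

1.23 and 21×9 = 2.333; 2.333 > 1.23.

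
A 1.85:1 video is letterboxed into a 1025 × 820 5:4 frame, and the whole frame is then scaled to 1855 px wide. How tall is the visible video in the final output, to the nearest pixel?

Fitted into 1025×820, the video spans the width; its height is 1025 / 1.850 ≈ 554.05 px.
Resizing to 1855 px wide multiplies everything by 1.8098: 554.05 → 1002.70 px.

1003 px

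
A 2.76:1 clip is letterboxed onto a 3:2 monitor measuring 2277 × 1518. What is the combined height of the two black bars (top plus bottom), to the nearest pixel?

2.76:1 is wider than 3:2, so it spans the full width.
The clip is 2277 / 2.760 ≈ 825.00 px tall.
1518 − 825.00 = 693.00 px of bars.

693 px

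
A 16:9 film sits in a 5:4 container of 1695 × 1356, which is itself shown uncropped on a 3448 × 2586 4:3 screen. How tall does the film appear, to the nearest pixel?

1818 px

First fit — 16:9 into 1695×1356 spans the width: 1695.00 × 953.44.
The 5:4 canvas is height-limited in 3448×2586, giving 3232.50 × 2586.00; scale factor 1.9071.
So the film's height is 953.44 × 1.9071 ≈ 1818.28.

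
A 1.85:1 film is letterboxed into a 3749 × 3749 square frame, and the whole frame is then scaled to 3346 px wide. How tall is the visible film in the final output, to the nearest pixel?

In the 3749×3749 frame the film fills the width: height = 3749 / 1.850 ≈ 2026.49 px.
Scaling 3749 → 3346 is ×0.8925, so the height becomes 2026.49 × 0.8925 ≈ 1808.65 px.

1809 px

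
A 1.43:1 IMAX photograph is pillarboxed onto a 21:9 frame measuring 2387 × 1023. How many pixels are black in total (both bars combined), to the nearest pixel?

945365 pixels

1.43:1 IMAX is narrower than 21:9, so it spans the full height.
The photograph is 1023 × 1.430 ≈ 1462.8900 px wide.
2387 − 1462.8900 = 924.1100 px of bars.
Bar area = 924.1100 × 1023 ≈ 945365 px.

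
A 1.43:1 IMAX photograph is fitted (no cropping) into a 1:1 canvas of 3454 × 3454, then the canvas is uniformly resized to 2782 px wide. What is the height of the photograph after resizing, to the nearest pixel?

1945 px

Fitted into 3454×3454, the photograph spans the width; its height is 3454 / 1.430 ≈ 2415.38 px.
Scaling 3454 → 2782 is ×0.8054, so the height becomes 2415.38 × 0.8054 ≈ 1945.45 px.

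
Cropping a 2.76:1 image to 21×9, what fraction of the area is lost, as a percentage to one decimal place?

The height stays; only width is cut (since 21×9 is narrower than 2.76:1).
Fraction kept = (2.333)/(2.760) ≈ 84.54%, so 15.46% is lost.

15.5%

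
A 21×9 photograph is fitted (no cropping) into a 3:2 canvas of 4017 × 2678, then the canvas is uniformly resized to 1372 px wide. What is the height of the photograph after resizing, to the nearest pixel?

In the 4017×2678 frame the photograph fills the width: height = 4017 × 9/21 ≈ 1721.57 px.
The frame scales by 1372/4017 = 0.3415; 1721.57 × 0.3415 ≈ 588.00 px.

588 px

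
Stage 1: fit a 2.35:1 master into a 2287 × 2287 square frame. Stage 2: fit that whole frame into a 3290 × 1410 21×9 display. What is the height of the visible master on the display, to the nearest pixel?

Inside the 2287×2287 canvas the master is width-limited at 2287.00 × 973.19.
Second fit — the square canvas into 3290×1410 spans the height: 1410.00 × 1410.00 (×0.6165 from 2287×2287).
The master scales with it: height 973.19 × 0.6165 ≈ 600.00.

600 px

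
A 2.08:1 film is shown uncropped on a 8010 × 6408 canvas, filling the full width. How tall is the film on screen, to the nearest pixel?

Content height = 8010 / 2.080 ≈ 3850.96 px.

3851 px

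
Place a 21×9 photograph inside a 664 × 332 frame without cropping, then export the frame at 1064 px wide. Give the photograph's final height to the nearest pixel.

Fitted into 664×332, the photograph spans the width; its height is 664 × 9/21 ≈ 284.57 px.
Scaling 664 → 1064 is ×1.6024, so the height becomes 284.57 × 1.6024 ≈ 456.00 px.

456 px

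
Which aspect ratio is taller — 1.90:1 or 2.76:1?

1.90:1

1.9 and 2.76; 2.76 > 1.9. The smaller width-to-height ratio is the taller frame.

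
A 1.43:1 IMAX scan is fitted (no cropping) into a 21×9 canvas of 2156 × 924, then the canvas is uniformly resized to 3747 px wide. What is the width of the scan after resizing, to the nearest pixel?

At 2156×924 the scan is height-limited, so width = 924 × 1.430 ≈ 1321.32 px.
Resizing to 3747 px wide multiplies everything by 1.7379: 1321.32 → 2296.38 px.

2296 px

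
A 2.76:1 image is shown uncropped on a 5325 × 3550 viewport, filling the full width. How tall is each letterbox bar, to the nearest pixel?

That makes the image 1929.35 px tall (5325 / 2.760).
Leftover height: 3550 − 1929.35 = 1620.65 px → 810.33 each side.

810 px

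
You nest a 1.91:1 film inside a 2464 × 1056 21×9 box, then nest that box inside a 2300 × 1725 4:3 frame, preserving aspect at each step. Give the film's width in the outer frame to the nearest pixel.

1883 px

1.91:1 in 2464×1056: fills the height, so the film is 2016.96 × 1056.00.
Second fit — the 21×9 canvas into 2300×1725 spans the width: 2300.00 × 985.71 (×0.9334 from 2464×1056).
The film scales with it: width 2016.96 × 0.9334 ≈ 1882.71.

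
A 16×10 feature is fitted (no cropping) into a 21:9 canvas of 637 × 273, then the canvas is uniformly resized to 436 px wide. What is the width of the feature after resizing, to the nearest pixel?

299 px

Fitted into 637×273, the feature spans the height; its width is 273 × 16/10 ≈ 436.80 px.
The frame scales by 436/637 = 0.6845; 436.80 × 0.6845 ≈ 298.97 px.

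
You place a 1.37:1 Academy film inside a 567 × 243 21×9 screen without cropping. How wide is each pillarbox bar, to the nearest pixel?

117 px

Since 1.370 < 2.333, the film is height-limited.
Content width = 243 × 1.370 ≈ 332.91 px.
Leftover width: 567 − 332.91 = 234.09 px → 117.05 each side.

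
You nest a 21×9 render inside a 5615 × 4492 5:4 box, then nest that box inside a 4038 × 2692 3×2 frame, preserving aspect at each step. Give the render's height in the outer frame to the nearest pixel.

Inside the 5615×4492 canvas the render is width-limited at 5615.00 × 2406.43.
Second fit — the 5:4 canvas into 4038×2692 spans the height: 3365.00 × 2692.00 (×0.5993 from 5615×4492).
The render scales with it: height 2406.43 × 0.5993 ≈ 1442.14.

1442 px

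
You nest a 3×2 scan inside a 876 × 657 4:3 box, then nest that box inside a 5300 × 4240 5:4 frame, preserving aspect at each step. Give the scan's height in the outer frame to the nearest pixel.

3533 px

Inside the 876×657 canvas the scan is width-limited at 876.00 × 584.00.
Second fit — the 4:3 canvas into 5300×4240 spans the width: 5300.00 × 3975.00 (×6.0502 from 876×657).
So the scan's height is 584.00 × 6.0502 ≈ 3533.33.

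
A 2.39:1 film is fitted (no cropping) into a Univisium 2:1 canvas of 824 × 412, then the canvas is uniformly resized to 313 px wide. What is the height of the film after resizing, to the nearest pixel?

In the 824×412 frame the film fills the width: height = 824 / 2.390 ≈ 344.77 px.
The frame scales by 313/824 = 0.3799; 344.77 × 0.3799 ≈ 130.96 px.

131 px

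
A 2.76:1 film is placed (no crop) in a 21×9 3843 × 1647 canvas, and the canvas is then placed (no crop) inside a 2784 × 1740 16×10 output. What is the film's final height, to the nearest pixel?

2.76:1 in 3843×1647: fills the width, so the film is 3843.00 × 1392.39.
The 21×9 canvas is width-limited in 2784×1740, giving 2784.00 × 1193.14; scale factor 0.7244.
Applying the same ×0.7244: 1392.39 → 1008.70.

1009 px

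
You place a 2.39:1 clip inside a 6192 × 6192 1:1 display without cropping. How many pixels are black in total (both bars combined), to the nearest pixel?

2.39:1 is wider than 1:1, so it spans the full width.
That makes the image 2590.7950 px tall (6192 / 2.390).
Leftover height: 6192 − 2590.7950 = 3601.2050 px.
That's 3601.2050 × 6192 ≈ 22298661 black pixels.

22298661 pixels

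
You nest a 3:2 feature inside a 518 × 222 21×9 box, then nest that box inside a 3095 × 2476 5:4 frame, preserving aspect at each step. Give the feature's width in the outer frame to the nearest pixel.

First fit — 3:2 into 518×222 spans the height: 333.00 × 222.00.
21×9 in 3095×2476: fills the width, so the intermediate becomes 3095.00 × 1326.43 — a scale of ×5.9749.
Applying the same ×5.9749: 333.00 → 1989.64.

1990 px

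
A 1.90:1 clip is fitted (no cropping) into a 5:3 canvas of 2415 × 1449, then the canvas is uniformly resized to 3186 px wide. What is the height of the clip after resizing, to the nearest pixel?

1677 px

In the 2415×1449 frame the clip fills the width: height = 2415 / 1.900 ≈ 1271.05 px.
Scaling 2415 → 3186 is ×1.3193, so the height becomes 1271.05 × 1.3193 ≈ 1676.84 px.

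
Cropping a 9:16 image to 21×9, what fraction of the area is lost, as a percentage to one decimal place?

75.9%

Going from 9:16 to 21×9 means cutting height while keeping width.
Area ratio = (0.562)/(2.333) = 24.11%; the remaining 75.89% is cropped out.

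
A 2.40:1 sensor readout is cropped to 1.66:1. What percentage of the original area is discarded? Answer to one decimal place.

30.8%

1.66:1 is narrower than 2.40:1, so the crop keeps the full height and trims the width.
Area ratio = (1.660)/(2.400) = 69.17%; the remaining 30.83% is cropped out.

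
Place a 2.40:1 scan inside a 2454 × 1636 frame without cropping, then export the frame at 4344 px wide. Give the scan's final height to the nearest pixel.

1810 px

In the 2454×1636 frame the scan fills the width: height = 2454 / 2.400 ≈ 1022.50 px.
Scaling 2454 → 4344 is ×1.7702, so the height becomes 1022.50 × 1.7702 ≈ 1810.00 px.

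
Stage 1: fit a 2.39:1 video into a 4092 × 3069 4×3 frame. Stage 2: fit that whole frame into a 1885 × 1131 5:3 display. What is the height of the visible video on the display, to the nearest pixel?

631 px

2.39:1 in 4092×3069: fills the width, so the video is 4092.00 × 1712.13.
Second fit — the 4×3 canvas into 1885×1131 spans the height: 1508.00 × 1131.00 (×0.3685 from 4092×3069).
So the video's height is 1712.13 × 0.3685 ≈ 630.96.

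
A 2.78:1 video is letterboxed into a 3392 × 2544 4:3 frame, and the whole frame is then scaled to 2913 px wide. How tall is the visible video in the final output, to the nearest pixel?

Fitted into 3392×2544, the video spans the width; its height is 3392 / 2.780 ≈ 1220.14 px.
Resizing to 2913 px wide multiplies everything by 0.8588: 1220.14 → 1047.84 px.

1048 px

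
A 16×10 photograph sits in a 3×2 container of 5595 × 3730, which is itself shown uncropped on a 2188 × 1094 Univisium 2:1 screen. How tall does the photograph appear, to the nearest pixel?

First fit — 16×10 into 5595×3730 spans the width: 5595.00 × 3496.88.
3×2 in 2188×1094: fills the height, so the intermediate becomes 1641.00 × 1094.00 — a scale of ×0.2933.
So the photograph's height is 3496.88 × 0.2933 ≈ 1025.62.

1026 px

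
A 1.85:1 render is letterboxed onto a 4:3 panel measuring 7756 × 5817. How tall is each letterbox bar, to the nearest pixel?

1.85:1 (1.850) > 4:3 (1.333), so the render fills the width.
Content height = 7756 / 1.850 ≈ 4192.43 px.
Leftover height: 5817 − 4192.43 = 1624.57 px → 812.28 each side.

812 px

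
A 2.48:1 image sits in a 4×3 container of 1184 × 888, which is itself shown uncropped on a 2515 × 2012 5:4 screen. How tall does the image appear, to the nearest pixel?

First fit — 2.48:1 into 1184×888 spans the width: 1184.00 × 477.42.
Second fit — the 4×3 canvas into 2515×2012 spans the width: 2515.00 × 1886.25 (×2.1242 from 1184×888).
Applying the same ×2.1242: 477.42 → 1014.11.

1014 px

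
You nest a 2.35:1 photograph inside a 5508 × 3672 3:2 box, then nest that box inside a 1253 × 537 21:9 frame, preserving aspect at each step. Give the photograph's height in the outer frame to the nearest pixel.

First fit — 2.35:1 into 5508×3672 spans the width: 5508.00 × 2343.83.
Second fit — the 3:2 canvas into 1253×537 spans the height: 805.50 × 537.00 (×0.1462 from 5508×3672).
Applying the same ×0.1462: 2343.83 → 342.77.

343 px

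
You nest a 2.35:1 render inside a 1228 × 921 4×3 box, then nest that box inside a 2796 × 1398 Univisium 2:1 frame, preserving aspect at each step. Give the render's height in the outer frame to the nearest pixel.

793 px

2.35:1 in 1228×921: fills the width, so the render is 1228.00 × 522.55.
4×3 in 2796×1398: fills the height, so the intermediate becomes 1864.00 × 1398.00 — a scale of ×1.5179.
The render scales with it: height 522.55 × 1.5179 ≈ 793.19.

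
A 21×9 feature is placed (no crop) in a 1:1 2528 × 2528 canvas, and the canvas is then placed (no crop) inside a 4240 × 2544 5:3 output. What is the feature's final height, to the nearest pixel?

1090 px

21×9 in 2528×2528: fills the width, so the feature is 2528.00 × 1083.43.
1:1 in 4240×2544: fills the height, so the intermediate becomes 2544.00 × 2544.00 — a scale of ×1.0063.
Applying the same ×1.0063: 1083.43 → 1090.29.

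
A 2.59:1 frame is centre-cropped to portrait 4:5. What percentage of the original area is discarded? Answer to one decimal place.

The height stays; only width is cut (since portrait 4:5 is narrower than 2.59:1).
Area ratio = (0.800)/(2.590) = 30.89%; the remaining 69.11% is cropped out.

69.1%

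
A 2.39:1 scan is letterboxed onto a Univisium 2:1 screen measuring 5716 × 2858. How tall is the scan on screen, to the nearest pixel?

2392 px

Since 2.390 > 2.000, the scan is width-limited.
The scan is 5716 / 2.390 ≈ 2391.63 px tall.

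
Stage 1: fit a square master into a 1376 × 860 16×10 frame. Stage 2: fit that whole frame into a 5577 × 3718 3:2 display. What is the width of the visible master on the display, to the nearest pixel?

3486 px

square in 1376×860: fills the height, so the master is 860.00 × 860.00.
The 16×10 canvas is width-limited in 5577×3718, giving 5577.00 × 3485.62; scale factor 4.0531.
So the master's width is 860.00 × 4.0531 ≈ 3485.62.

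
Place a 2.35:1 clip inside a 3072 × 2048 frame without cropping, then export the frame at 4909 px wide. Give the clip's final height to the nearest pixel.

Fitted into 3072×2048, the clip spans the width; its height is 3072 / 2.350 ≈ 1307.23 px.
Scaling 3072 → 4909 is ×1.5980, so the height becomes 1307.23 × 1.5980 ≈ 2088.94 px.

2089 px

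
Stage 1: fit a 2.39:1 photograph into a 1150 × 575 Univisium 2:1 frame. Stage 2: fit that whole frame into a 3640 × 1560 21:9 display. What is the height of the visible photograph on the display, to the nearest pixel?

1305 px

First fit — 2.39:1 into 1150×575 spans the width: 1150.00 × 481.17.
The Univisium 2:1 canvas is height-limited in 3640×1560, giving 3120.00 × 1560.00; scale factor 2.7130.
Applying the same ×2.7130: 481.17 → 1305.44.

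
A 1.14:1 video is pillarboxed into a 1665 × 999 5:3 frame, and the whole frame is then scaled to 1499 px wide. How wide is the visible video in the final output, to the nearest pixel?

1025 px

In the 1665×999 frame the video fills the height: width = 999 × 1.140 ≈ 1138.86 px.
The frame scales by 1499/1665 = 0.9003; 1138.86 × 0.9003 ≈ 1025.32 px.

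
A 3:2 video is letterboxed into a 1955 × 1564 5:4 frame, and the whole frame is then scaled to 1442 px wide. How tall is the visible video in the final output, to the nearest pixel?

961 px

In the 1955×1564 frame the video fills the width: height = 1955 × 2/3 ≈ 1303.33 px.
Resizing to 1442 px wide multiplies everything by 0.7376: 1303.33 → 961.33 px.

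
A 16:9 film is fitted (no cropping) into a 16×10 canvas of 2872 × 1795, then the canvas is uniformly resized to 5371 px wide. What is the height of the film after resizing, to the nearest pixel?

3021 px

Fitted into 2872×1795, the film spans the width; its height is 2872 × 9/16 ≈ 1615.50 px.
Resizing to 5371 px wide multiplies everything by 1.8701: 1615.50 → 3021.19 px.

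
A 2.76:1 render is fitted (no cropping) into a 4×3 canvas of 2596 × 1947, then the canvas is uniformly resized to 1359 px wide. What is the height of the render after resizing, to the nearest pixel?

492 px

At 2596×1947 the render is width-limited, so height = 2596 / 2.760 ≈ 940.58 px.
The frame scales by 1359/2596 = 0.5235; 940.58 × 0.5235 ≈ 492.39 px.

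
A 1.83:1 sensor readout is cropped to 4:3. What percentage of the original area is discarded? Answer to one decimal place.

Going from 1.83:1 to 4:3 means cutting width while keeping height.
Fraction kept = (1.333)/(1.830) ≈ 72.86%, so 27.14% is lost.

27.1%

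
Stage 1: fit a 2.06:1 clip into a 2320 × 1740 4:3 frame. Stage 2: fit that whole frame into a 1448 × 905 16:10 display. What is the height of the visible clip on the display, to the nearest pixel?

First fit — 2.06:1 into 2320×1740 spans the width: 2320.00 × 1126.21.
The 4:3 canvas is height-limited in 1448×905, giving 1206.67 × 905.00; scale factor 0.5201.
Applying the same ×0.5201: 1126.21 → 585.76.

586 px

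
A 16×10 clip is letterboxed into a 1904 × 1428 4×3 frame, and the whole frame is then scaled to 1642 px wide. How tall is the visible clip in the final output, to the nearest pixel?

1026 px

Fitted into 1904×1428, the clip spans the width; its height is 1904 × 10/16 ≈ 1190.00 px.
The frame scales by 1642/1904 = 0.8624; 1190.00 × 0.8624 ≈ 1026.25 px.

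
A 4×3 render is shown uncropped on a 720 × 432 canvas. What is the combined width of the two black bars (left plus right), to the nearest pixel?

144 px

4×3 is narrower than 5:3, so it spans the full height.
The render is 432 × 4/3 ≈ 576.00 px wide.
Black = 720 − 576.00 = 144.00 px.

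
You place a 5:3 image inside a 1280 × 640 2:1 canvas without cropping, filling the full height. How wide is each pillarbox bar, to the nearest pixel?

That makes the image 1066.67 px wide (640 × 5/3).
Leftover width: 1280 − 1066.67 = 213.33 px → 106.67 each side.

107 px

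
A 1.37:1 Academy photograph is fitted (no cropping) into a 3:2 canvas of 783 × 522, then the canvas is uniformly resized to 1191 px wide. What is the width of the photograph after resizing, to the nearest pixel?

1088 px

At 783×522 the photograph is height-limited, so width = 522 × 1.370 ≈ 715.14 px.
Scaling 783 → 1191 is ×1.5211, so the width becomes 715.14 × 1.5211 ≈ 1087.78 px.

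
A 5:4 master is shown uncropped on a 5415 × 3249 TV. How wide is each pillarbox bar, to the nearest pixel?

677 px

5:4 (1.250) < 5:3 (1.667), so the master fills the height.
Content width = 3249 × 5/4 ≈ 4061.25 px.
Black = 5415 − 4061.25 = 1353.75 px, or 676.88 per bar.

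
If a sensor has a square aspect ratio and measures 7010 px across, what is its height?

7010 px

7010 / 1 × 1 = 7010.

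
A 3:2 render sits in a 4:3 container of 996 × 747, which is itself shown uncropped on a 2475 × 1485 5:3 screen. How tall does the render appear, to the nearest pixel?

1320 px

First fit — 3:2 into 996×747 spans the width: 996.00 × 664.00.
4:3 in 2475×1485: fills the height, so the intermediate becomes 1980.00 × 1485.00 — a scale of ×1.9880.
The render scales with it: height 664.00 × 1.9880 ≈ 1320.00.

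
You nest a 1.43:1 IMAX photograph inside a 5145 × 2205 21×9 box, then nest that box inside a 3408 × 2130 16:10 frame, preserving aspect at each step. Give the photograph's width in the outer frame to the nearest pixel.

1.43:1 IMAX in 5145×2205: fills the height, so the photograph is 3153.15 × 2205.00.
Second fit — the 21×9 canvas into 3408×2130 spans the width: 3408.00 × 1460.57 (×0.6624 from 5145×2205).
Applying the same ×0.6624: 3153.15 → 2088.62.

2089 px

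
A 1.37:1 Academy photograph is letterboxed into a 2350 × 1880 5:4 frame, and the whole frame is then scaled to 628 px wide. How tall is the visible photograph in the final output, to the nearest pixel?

In the 2350×1880 frame the photograph fills the width: height = 2350 / 1.370 ≈ 1715.33 px.
The frame scales by 628/2350 = 0.2672; 1715.33 × 0.2672 ≈ 458.39 px.

458 px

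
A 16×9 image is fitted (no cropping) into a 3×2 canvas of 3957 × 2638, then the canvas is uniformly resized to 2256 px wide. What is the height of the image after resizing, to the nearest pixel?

At 3957×2638 the image is width-limited, so height = 3957 × 9/16 ≈ 2225.81 px.
Scaling 3957 → 2256 is ×0.5701, so the height becomes 2225.81 × 0.5701 ≈ 1269.00 px.

1269 px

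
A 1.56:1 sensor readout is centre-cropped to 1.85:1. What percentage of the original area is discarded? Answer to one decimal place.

The width stays; only height is cut (since 1.85:1 is wider than 1.56:1).
(1.560)/(1.850) ≈ 0.843 of the area survives, leaving 15.68% discarded.

15.7%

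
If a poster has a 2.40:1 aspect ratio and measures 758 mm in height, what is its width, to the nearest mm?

Width = 758 × 2.400 = 1819.20.

1819 mm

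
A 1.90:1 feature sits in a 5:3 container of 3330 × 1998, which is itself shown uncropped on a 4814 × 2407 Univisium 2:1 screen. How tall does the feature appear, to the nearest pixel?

2111 px

1.90:1 in 3330×1998: fills the width, so the feature is 3330.00 × 1752.63.
5:3 in 4814×2407: fills the height, so the intermediate becomes 4011.67 × 2407.00 — a scale of ×1.2047.
So the feature's height is 1752.63 × 1.2047 ≈ 2111.40.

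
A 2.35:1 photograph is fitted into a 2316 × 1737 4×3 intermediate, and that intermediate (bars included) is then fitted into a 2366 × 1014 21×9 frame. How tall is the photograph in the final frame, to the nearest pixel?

Inside the 2316×1737 canvas the photograph is width-limited at 2316.00 × 985.53.
Second fit — the 4×3 canvas into 2366×1014 spans the height: 1352.00 × 1014.00 (×0.5838 from 2316×1737).
So the photograph's height is 985.53 × 0.5838 ≈ 575.32.

575 px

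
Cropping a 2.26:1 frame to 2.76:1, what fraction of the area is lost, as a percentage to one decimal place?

18.1%

The width stays; only height is cut (since 2.76:1 is wider than 2.26:1).
Fraction kept = (2.260)/(2.760) ≈ 81.88%, so 18.12% is lost.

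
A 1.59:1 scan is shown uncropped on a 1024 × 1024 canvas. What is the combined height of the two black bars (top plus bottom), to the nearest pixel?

380 px

Since 1.590 > 1.000, the scan is width-limited.
The scan is 1024 / 1.590 ≈ 644.03 px tall.
Leftover height: 1024 − 644.03 = 379.97 px.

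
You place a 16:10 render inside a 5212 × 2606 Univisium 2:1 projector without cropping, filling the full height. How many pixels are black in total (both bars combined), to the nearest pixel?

2716494 pixels

Content width = 2606 × 16/10 ≈ 4169.6000 px.
Leftover width: 5212 − 4169.6000 = 1042.4000 px.
That's 1042.4000 × 2606 ≈ 2716494 black pixels.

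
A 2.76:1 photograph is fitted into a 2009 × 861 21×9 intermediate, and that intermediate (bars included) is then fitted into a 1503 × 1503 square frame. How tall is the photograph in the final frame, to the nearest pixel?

First fit — 2.76:1 into 2009×861 spans the width: 2009.00 × 727.90.
21×9 in 1503×1503: fills the width, so the intermediate becomes 1503.00 × 644.14 — a scale of ×0.7481.
So the photograph's height is 727.90 × 0.7481 ≈ 544.57.

545 px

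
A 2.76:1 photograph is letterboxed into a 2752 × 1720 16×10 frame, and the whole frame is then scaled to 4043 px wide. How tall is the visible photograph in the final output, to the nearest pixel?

Fitted into 2752×1720, the photograph spans the width; its height is 2752 / 2.760 ≈ 997.10 px.
The frame scales by 4043/2752 = 1.4691; 997.10 × 1.4691 ≈ 1464.86 px.

1465 px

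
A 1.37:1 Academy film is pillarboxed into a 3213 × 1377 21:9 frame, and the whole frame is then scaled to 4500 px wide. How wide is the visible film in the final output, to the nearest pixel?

2642 px

At 3213×1377 the film is height-limited, so width = 1377 × 1.370 ≈ 1886.49 px.
The frame scales by 4500/3213 = 1.4006; 1886.49 × 1.4006 ≈ 2642.14 px.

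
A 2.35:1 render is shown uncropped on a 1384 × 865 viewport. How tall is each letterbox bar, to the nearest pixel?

138 px

2.35:1 (2.350) > 16×10 (1.600), so the render fills the width.
That makes the image 588.94 px tall (1384 / 2.350).
Leftover height: 865 − 588.94 = 276.06 px → 138.03 each side.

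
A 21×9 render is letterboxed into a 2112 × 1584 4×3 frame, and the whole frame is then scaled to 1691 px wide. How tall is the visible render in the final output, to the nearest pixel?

At 2112×1584 the render is width-limited, so height = 2112 × 9/21 ≈ 905.14 px.
The frame scales by 1691/2112 = 0.8007; 905.14 × 0.8007 ≈ 724.71 px.

725 px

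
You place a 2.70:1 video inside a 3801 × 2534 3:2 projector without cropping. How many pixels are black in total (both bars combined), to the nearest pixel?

4280771 pixels

2.70:1 is wider than 3:2, so it spans the full width.
The video is 3801 / 2.700 ≈ 1407.7778 px tall.
Black = 2534 − 1407.7778 = 1126.2222 px.
That's 1126.2222 × 3801 ≈ 4280771 black pixels.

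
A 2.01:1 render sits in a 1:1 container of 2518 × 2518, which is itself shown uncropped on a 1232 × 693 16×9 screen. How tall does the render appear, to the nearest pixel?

345 px

First fit — 2.01:1 into 2518×2518 spans the width: 2518.00 × 1252.74.
Second fit — the 1:1 canvas into 1232×693 spans the height: 693.00 × 693.00 (×0.2752 from 2518×2518).
The render scales with it: height 1252.74 × 0.2752 ≈ 344.78.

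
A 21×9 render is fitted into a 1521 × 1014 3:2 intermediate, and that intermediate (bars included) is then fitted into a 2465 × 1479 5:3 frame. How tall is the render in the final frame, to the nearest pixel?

21×9 in 1521×1014: fills the width, so the render is 1521.00 × 651.86.
Second fit — the 3:2 canvas into 2465×1479 spans the height: 2218.50 × 1479.00 (×1.4586 from 1521×1014).
So the render's height is 651.86 × 1.4586 ≈ 950.79.

951 px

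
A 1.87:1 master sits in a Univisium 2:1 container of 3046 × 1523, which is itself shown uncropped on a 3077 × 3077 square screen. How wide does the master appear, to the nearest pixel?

1.87:1 in 3046×1523: fills the height, so the master is 2848.01 × 1523.00.
Second fit — the Univisium 2:1 canvas into 3077×3077 spans the width: 3077.00 × 1538.50 (×1.0102 from 3046×1523).
So the master's width is 2848.01 × 1.0102 ≈ 2876.99.

2877 px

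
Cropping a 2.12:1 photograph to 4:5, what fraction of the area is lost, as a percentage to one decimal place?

62.3%

Going from 2.12:1 to 4:5 means cutting width while keeping height.
(0.800)/(2.120) ≈ 0.377 of the area survives, leaving 62.26% discarded.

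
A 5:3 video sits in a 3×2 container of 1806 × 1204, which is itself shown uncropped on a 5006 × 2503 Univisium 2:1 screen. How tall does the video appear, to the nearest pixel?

2253 px

5:3 in 1806×1204: fills the width, so the video is 1806.00 × 1083.60.
The 3×2 canvas is height-limited in 5006×2503, giving 3754.50 × 2503.00; scale factor 2.0789.
The video scales with it: height 1083.60 × 2.0789 ≈ 2252.70.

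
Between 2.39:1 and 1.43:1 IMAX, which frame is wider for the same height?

2.39 and 1.43; 2.39 > 1.43.

2.39:1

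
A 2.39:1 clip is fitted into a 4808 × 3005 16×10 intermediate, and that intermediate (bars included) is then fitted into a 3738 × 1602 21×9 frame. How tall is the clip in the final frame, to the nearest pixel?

1072 px

2.39:1 in 4808×3005: fills the width, so the clip is 4808.00 × 2011.72.
Second fit — the 16×10 canvas into 3738×1602 spans the height: 2563.20 × 1602.00 (×0.5331 from 4808×3005).
The clip scales with it: height 2011.72 × 0.5331 ≈ 1072.47.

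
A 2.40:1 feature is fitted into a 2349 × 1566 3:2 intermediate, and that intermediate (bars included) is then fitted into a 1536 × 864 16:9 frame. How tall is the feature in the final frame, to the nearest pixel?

540 px

2.40:1 in 2349×1566: fills the width, so the feature is 2349.00 × 978.75.
The 3:2 canvas is height-limited in 1536×864, giving 1296.00 × 864.00; scale factor 0.5517.
So the feature's height is 978.75 × 0.5517 ≈ 540.00.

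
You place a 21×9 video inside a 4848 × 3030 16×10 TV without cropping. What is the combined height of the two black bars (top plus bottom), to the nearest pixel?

21×9 is wider than 16×10, so it spans the full width.
Content height = 4848 × 9/21 ≈ 2077.71 px.
Black = 3030 − 2077.71 = 952.29 px.

952 px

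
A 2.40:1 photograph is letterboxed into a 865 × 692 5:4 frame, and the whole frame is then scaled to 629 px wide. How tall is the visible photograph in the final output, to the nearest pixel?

In the 865×692 frame the photograph fills the width: height = 865 / 2.400 ≈ 360.42 px.
Scaling 865 → 629 is ×0.7272, so the height becomes 360.42 × 0.7272 ≈ 262.08 px.

262 px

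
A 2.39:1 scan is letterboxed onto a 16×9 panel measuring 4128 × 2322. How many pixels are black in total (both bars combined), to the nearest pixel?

Since 2.390 > 1.778, the scan is width-limited.
Content height = 4128 / 2.390 ≈ 1727.1967 px.
2322 − 1727.1967 = 594.8033 px of bars.
That's 594.8033 × 4128 ≈ 2455348 black pixels.

2455348 pixels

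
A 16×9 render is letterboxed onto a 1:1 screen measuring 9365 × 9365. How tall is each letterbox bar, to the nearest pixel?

2049 px

Since 1.778 > 1.000, the render is width-limited.
Content height = 9365 × 9/16 ≈ 5267.81 px.
Black = 9365 − 5267.81 = 4097.19 px, or 2048.59 per bar.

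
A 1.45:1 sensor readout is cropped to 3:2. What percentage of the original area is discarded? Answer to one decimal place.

Going from 1.45:1 to 3:2 means cutting height while keeping width.
(1.450)/(1.500) ≈ 0.967 of the area survives, leaving 3.33% discarded.

3.3%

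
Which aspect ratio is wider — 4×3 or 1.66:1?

4×3 = 1.333 and 1.66; 1.66 > 1.333.

1.66:1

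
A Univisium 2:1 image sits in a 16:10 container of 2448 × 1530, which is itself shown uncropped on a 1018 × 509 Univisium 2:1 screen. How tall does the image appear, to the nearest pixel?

First fit — Univisium 2:1 into 2448×1530 spans the width: 2448.00 × 1224.00.
Second fit — the 16:10 canvas into 1018×509 spans the height: 814.40 × 509.00 (×0.3327 from 2448×1530).
Applying the same ×0.3327: 1224.00 → 407.20.

407 px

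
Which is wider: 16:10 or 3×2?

16:10 = 1.6 and 3×2 = 1.5; 1.6 > 1.5.

16:10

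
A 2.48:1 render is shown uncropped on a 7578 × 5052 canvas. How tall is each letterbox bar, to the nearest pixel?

Since 2.480 > 1.500, the render is width-limited.
That makes the image 3055.65 px tall (7578 / 2.480).
5052 − 3055.65 = 1996.35 px of bars (998.18 each).

998 px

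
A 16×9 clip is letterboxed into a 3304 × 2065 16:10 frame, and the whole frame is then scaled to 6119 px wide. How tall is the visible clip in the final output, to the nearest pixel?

3442 px

At 3304×2065 the clip is width-limited, so height = 3304 × 9/16 ≈ 1858.50 px.
Resizing to 6119 px wide multiplies everything by 1.8520: 1858.50 → 3441.94 px.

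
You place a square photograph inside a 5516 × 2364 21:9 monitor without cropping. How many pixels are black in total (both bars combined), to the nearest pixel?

7451328 pixels

Since 1.000 < 2.333, the photograph is height-limited.
That makes the image 2364.0000 px wide (2364 × 1/1).
Leftover width: 5516 − 2364.0000 = 3152.0000 px.
That's 3152.0000 × 2364 ≈ 7451328 black pixels.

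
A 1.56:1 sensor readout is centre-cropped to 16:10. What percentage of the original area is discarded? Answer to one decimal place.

2.5%

16:10 is wider than 1.56:1, so the crop keeps the full width and trims the height.
Fraction kept = (1.560)/(1.600) ≈ 97.50%, so 2.50% is lost.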